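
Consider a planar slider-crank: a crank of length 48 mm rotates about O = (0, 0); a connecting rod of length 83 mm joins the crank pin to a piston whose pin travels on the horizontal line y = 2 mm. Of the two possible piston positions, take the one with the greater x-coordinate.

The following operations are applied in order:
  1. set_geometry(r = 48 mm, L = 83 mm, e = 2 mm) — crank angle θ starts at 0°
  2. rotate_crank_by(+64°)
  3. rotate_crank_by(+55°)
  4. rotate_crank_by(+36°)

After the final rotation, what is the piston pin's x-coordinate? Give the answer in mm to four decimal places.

37.4579

set_geometry: r = 48 mm, L = 83 mm, e = 2 mm; θ ← 0°
rotate_crank_by(+64°): θ ← 0° +64° = 64°
rotate_crank_by(+55°): θ ← 64° +55° = 119°
rotate_crank_by(+36°): θ ← 119° +36° = 155°
crank pin P = (r cos θ, r sin θ) = (-43.502774, 20.285677)
h = r sin θ − e = 20.285677 − 2 = 18.285677
x = r cos θ + √(L² − h²) = -43.502774 + √(6889.0 − 334.3660) = -43.502774 + 80.960694 = 37.457921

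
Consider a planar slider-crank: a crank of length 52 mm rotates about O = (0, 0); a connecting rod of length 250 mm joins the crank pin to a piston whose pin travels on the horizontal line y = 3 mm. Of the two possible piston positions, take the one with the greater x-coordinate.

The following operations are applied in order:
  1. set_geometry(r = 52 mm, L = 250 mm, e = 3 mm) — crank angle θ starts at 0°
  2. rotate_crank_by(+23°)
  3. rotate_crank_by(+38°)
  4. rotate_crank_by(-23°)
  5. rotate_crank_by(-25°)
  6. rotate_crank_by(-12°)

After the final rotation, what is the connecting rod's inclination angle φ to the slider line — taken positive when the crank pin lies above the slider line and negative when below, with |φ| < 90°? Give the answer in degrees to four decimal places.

-0.4796

set_geometry: r = 52 mm, L = 250 mm, e = 3 mm; θ ← 0°
rotate_crank_by(+23°): θ ← 0° +23° = 23°
rotate_crank_by(+38°): θ ← 23° +38° = 61°
rotate_crank_by(-23°): θ ← 61° -23° = 38°
rotate_crank_by(-25°): θ ← 38° -25° = 13°
rotate_crank_by(-12°): θ ← 13° -12° = 1°
crank pin P = (r cos θ, r sin θ) = (51.992080, 0.907525)
h = r sin θ − e = 0.907525 − 3 = -2.092475
sin φ = h / L = -2.092475 / 250 = -0.00836990
φ = arcsin(-0.00836990) = -0.479566°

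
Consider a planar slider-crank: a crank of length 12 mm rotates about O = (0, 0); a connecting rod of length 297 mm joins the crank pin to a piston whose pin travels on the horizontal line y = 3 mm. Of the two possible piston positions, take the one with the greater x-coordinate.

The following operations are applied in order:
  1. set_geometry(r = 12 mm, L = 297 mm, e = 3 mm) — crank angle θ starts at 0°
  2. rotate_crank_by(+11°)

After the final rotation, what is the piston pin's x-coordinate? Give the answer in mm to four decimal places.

308.7787

set_geometry: r = 12 mm, L = 297 mm, e = 3 mm; θ ← 0°
rotate_crank_by(+11°): θ ← 0° +11° = 11°
crank pin P = (r cos θ, r sin θ) = (11.779526, 2.289708)
h = r sin θ − e = 2.289708 − 3 = -0.710292
x = r cos θ + √(L² − h²) = 11.779526 + √(88209.0 − 0.5045) = 11.779526 + 296.999151 = 308.778677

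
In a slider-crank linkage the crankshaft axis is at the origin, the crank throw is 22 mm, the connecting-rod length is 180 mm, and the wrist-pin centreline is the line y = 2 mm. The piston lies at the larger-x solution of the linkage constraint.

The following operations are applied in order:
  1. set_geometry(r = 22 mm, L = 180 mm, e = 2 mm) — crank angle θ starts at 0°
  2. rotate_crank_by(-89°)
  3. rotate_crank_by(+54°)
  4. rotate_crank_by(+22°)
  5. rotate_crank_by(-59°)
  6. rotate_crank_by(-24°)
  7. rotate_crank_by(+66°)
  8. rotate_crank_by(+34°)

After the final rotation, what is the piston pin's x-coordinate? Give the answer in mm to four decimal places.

set_geometry: r = 22 mm, L = 180 mm, e = 2 mm; θ ← 0°
rotate_crank_by(-89°): θ ← 0° -89° = -89°
rotate_crank_by(+54°): θ ← -89° +54° = -35°
rotate_crank_by(+22°): θ ← -35° +22° = -13°
rotate_crank_by(-59°): θ ← -13° -59° = -72°
rotate_crank_by(-24°): θ ← -72° -24° = -96°
rotate_crank_by(+66°): θ ← -96° +66° = -30°
rotate_crank_by(+34°): θ ← -30° +34° = 4°
crank pin P = (r cos θ, r sin θ) = (21.946409, 1.534642)
h = r sin θ − e = 1.534642 − 2 = -0.465358
x = r cos θ + √(L² − h²) = 21.946409 + √(32400.0 − 0.2166) = 21.946409 + 179.999398 = 201.945808

201.9458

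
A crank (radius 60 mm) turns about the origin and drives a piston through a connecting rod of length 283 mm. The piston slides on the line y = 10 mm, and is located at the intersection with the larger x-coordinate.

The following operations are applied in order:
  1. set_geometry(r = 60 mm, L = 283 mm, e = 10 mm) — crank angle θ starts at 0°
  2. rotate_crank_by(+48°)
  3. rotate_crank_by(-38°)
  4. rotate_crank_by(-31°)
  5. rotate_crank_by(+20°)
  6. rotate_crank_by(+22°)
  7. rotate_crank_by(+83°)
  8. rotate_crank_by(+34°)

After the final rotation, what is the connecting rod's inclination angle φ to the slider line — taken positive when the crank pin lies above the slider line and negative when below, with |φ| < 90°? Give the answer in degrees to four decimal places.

6.1153

set_geometry: r = 60 mm, L = 283 mm, e = 10 mm; θ ← 0°
rotate_crank_by(+48°): θ ← 0° +48° = 48°
rotate_crank_by(-38°): θ ← 48° -38° = 10°
rotate_crank_by(-31°): θ ← 10° -31° = -21°
rotate_crank_by(+20°): θ ← -21° +20° = -1°
rotate_crank_by(+22°): θ ← -1° +22° = 21°
rotate_crank_by(+83°): θ ← 21° +83° = 104°
rotate_crank_by(+34°): θ ← 104° +34° = 138°
crank pin P = (r cos θ, r sin θ) = (-44.588690, 40.147836)
h = r sin θ − e = 40.147836 − 10 = 30.147836
sin φ = h / L = 30.147836 / 283 = 0.10652946
φ = arcsin(0.10652946) = 6.115292°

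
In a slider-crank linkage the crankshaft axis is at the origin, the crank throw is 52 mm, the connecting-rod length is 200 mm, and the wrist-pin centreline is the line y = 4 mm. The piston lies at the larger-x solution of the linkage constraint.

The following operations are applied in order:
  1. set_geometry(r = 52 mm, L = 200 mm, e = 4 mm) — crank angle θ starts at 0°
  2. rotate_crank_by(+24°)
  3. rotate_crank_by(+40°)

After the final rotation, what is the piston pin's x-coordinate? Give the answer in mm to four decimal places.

218.1758

set_geometry: r = 52 mm, L = 200 mm, e = 4 mm; θ ← 0°
rotate_crank_by(+24°): θ ← 0° +24° = 24°
rotate_crank_by(+40°): θ ← 24° +40° = 64°
crank pin P = (r cos θ, r sin θ) = (22.795300, 46.737290)
h = r sin θ − e = 46.737290 − 4 = 42.737290
x = r cos θ + √(L² − h²) = 22.795300 + √(40000.0 − 1826.4760) = 22.795300 + 195.380460 = 218.175759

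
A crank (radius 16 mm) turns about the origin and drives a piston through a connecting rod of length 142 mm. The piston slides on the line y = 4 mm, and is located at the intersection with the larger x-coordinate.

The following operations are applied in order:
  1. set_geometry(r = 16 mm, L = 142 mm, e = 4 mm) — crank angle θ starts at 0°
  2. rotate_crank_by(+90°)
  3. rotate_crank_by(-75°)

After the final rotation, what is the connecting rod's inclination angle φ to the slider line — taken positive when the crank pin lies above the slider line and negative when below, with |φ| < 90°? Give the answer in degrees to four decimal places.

0.0569

set_geometry: r = 16 mm, L = 142 mm, e = 4 mm; θ ← 0°
rotate_crank_by(+90°): θ ← 0° +90° = 90°
rotate_crank_by(-75°): θ ← 90° -75° = 15°
crank pin P = (r cos θ, r sin θ) = (15.454813, 4.141105)
h = r sin θ − e = 4.141105 − 4 = 0.141105
sin φ = h / L = 0.141105 / 142 = 0.00099370
φ = arcsin(0.00099370) = 0.056935°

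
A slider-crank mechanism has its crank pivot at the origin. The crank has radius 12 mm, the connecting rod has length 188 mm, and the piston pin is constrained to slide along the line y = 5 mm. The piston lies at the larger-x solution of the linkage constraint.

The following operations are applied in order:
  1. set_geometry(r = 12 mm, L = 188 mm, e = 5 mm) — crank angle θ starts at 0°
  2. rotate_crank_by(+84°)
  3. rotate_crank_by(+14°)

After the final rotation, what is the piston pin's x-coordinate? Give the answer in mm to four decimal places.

186.2039

set_geometry: r = 12 mm, L = 188 mm, e = 5 mm; θ ← 0°
rotate_crank_by(+84°): θ ← 0° +84° = 84°
rotate_crank_by(+14°): θ ← 84° +14° = 98°
crank pin P = (r cos θ, r sin θ) = (-1.670077, 11.883217)
h = r sin θ − e = 11.883217 − 5 = 6.883217
x = r cos θ + √(L² − h²) = -1.670077 + √(35344.0 − 47.3787) = -1.670077 + 187.873951 = 186.203873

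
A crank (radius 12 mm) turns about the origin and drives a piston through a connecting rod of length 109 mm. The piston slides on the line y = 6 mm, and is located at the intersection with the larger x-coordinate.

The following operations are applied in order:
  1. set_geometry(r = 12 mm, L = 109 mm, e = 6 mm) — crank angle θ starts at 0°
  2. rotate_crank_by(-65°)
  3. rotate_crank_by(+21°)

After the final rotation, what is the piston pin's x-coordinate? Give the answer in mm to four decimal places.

116.6852

set_geometry: r = 12 mm, L = 109 mm, e = 6 mm; θ ← 0°
rotate_crank_by(-65°): θ ← 0° -65° = -65°
rotate_crank_by(+21°): θ ← -65° +21° = -44°
crank pin P = (r cos θ, r sin θ) = (8.632078, -8.335900)
h = r sin θ − e = -8.335900 − 6 = -14.335900
x = r cos θ + √(L² − h²) = 8.632078 + √(11881.0 − 205.5180) = 8.632078 + 108.053144 = 116.685222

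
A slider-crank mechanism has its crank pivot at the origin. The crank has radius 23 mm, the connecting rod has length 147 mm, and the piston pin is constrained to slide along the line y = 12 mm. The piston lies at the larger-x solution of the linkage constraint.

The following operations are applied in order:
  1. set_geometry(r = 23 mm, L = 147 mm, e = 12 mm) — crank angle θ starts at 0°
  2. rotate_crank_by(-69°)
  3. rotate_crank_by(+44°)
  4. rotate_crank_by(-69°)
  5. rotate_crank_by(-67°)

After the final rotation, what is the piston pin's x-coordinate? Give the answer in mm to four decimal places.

set_geometry: r = 23 mm, L = 147 mm, e = 12 mm; θ ← 0°
rotate_crank_by(-69°): θ ← 0° -69° = -69°
rotate_crank_by(+44°): θ ← -69° +44° = -25°
rotate_crank_by(-69°): θ ← -25° -69° = -94°
rotate_crank_by(-67°): θ ← -94° -67° = -161°
crank pin P = (r cos θ, r sin θ) = (-21.746927, -7.488068)
h = r sin θ − e = -7.488068 − 12 = -19.488068
x = r cos θ + √(L² − h²) = -21.746927 + √(21609.0 − 379.7848) = -21.746927 + 145.702489 = 123.955561

123.9556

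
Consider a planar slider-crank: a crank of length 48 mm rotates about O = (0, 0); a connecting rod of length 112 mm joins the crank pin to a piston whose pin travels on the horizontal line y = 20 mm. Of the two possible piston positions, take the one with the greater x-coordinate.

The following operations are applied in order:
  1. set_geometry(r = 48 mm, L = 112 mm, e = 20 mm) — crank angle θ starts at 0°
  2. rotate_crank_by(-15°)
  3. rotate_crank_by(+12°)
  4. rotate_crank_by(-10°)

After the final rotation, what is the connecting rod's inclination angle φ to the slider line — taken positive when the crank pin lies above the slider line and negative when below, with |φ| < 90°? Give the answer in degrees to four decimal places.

set_geometry: r = 48 mm, L = 112 mm, e = 20 mm; θ ← 0°
rotate_crank_by(-15°): θ ← 0° -15° = -15°
rotate_crank_by(+12°): θ ← -15° +12° = -3°
rotate_crank_by(-10°): θ ← -3° -10° = -13°
crank pin P = (r cos θ, r sin θ) = (46.769763, -10.797651)
h = r sin θ − e = -10.797651 − 20 = -30.797651
sin φ = h / L = -30.797651 / 112 = -0.27497902
φ = arcsin(-0.27497902) = -15.960764°

-15.9608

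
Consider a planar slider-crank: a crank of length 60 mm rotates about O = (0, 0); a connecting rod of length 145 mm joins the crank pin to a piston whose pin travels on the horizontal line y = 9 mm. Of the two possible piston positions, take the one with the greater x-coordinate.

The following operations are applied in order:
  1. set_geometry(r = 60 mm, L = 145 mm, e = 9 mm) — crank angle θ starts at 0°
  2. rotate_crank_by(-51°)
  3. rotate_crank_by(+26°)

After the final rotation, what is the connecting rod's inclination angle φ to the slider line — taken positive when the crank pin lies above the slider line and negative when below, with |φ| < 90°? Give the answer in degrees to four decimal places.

set_geometry: r = 60 mm, L = 145 mm, e = 9 mm; θ ← 0°
rotate_crank_by(-51°): θ ← 0° -51° = -51°
rotate_crank_by(+26°): θ ← -51° +26° = -25°
crank pin P = (r cos θ, r sin θ) = (54.378467, -25.357096)
h = r sin θ − e = -25.357096 − 9 = -34.357096
sin φ = h / L = -34.357096 / 145 = -0.23694549
φ = arcsin(-0.23694549) = -13.706330°

-13.7063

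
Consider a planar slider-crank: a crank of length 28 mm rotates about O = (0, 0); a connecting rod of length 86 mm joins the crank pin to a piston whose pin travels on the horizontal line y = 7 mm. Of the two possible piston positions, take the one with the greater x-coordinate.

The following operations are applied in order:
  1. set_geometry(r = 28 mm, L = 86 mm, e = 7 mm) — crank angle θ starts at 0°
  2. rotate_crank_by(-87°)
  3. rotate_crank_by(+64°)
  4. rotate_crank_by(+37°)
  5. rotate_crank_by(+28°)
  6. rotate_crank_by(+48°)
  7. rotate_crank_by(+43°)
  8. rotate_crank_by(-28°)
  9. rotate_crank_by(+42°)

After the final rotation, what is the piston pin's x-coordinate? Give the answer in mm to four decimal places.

62.1206

set_geometry: r = 28 mm, L = 86 mm, e = 7 mm; θ ← 0°
rotate_crank_by(-87°): θ ← 0° -87° = -87°
rotate_crank_by(+64°): θ ← -87° +64° = -23°
rotate_crank_by(+37°): θ ← -23° +37° = 14°
rotate_crank_by(+28°): θ ← 14° +28° = 42°
rotate_crank_by(+48°): θ ← 42° +48° = 90°
rotate_crank_by(+43°): θ ← 90° +43° = 133°
rotate_crank_by(-28°): θ ← 133° -28° = 105°
rotate_crank_by(+42°): θ ← 105° +42° = 147°
crank pin P = (r cos θ, r sin θ) = (-23.482776, 15.249893)
h = r sin θ − e = 15.249893 − 7 = 8.249893
x = r cos θ + √(L² − h²) = -23.482776 + √(7396.0 − 68.0607) = -23.482776 + 85.603383 = 62.120608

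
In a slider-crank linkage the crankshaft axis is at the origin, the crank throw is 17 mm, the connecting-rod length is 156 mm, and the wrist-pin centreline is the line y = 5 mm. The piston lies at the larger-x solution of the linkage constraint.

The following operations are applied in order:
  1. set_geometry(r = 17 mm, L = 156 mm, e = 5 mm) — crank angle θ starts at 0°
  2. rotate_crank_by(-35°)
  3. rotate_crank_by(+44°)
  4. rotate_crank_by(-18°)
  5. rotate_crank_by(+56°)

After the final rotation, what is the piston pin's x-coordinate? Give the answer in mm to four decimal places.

set_geometry: r = 17 mm, L = 156 mm, e = 5 mm; θ ← 0°
rotate_crank_by(-35°): θ ← 0° -35° = -35°
rotate_crank_by(+44°): θ ← -35° +44° = 9°
rotate_crank_by(-18°): θ ← 9° -18° = -9°
rotate_crank_by(+56°): θ ← -9° +56° = 47°
crank pin P = (r cos θ, r sin θ) = (11.593972, 12.433013)
h = r sin θ − e = 12.433013 − 5 = 7.433013
x = r cos θ + √(L² − h²) = 11.593972 + √(24336.0 − 55.2497) = 11.593972 + 155.822817 = 167.416789

167.4168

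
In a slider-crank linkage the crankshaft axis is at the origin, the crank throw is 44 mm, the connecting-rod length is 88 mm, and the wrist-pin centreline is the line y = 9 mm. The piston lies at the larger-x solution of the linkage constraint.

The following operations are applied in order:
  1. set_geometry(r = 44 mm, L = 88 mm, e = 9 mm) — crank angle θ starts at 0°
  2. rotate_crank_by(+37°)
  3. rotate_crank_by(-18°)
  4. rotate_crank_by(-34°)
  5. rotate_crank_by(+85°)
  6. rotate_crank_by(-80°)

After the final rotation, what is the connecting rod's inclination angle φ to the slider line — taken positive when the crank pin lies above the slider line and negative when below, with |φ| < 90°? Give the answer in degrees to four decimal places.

-10.9001

set_geometry: r = 44 mm, L = 88 mm, e = 9 mm; θ ← 0°
rotate_crank_by(+37°): θ ← 0° +37° = 37°
rotate_crank_by(-18°): θ ← 37° -18° = 19°
rotate_crank_by(-34°): θ ← 19° -34° = -15°
rotate_crank_by(+85°): θ ← -15° +85° = 70°
rotate_crank_by(-80°): θ ← 70° -80° = -10°
crank pin P = (r cos θ, r sin θ) = (43.331541, -7.640520)
h = r sin θ − e = -7.640520 − 9 = -16.640520
sin φ = h / L = -16.640520 / 88 = -0.18909682
φ = arcsin(-0.18909682) = -10.900080°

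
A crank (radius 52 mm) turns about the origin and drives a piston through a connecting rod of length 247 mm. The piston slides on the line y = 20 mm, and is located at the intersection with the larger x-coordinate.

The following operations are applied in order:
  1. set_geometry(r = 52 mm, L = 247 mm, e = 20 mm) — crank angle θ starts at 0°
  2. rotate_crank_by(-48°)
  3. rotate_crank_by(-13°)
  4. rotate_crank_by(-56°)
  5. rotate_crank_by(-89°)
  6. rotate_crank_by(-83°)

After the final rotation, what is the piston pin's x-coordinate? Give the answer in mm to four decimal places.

set_geometry: r = 52 mm, L = 247 mm, e = 20 mm; θ ← 0°
rotate_crank_by(-48°): θ ← 0° -48° = -48°
rotate_crank_by(-13°): θ ← -48° -13° = -61°
rotate_crank_by(-56°): θ ← -61° -56° = -117°
rotate_crank_by(-89°): θ ← -117° -89° = -206°
rotate_crank_by(-83°): θ ← -206° -83° = -289°
crank pin P = (r cos θ, r sin θ) = (16.929544, 49.166966)
h = r sin θ − e = 49.166966 − 20 = 29.166966
x = r cos θ + √(L² − h²) = 16.929544 + √(61009.0 − 850.7119) = 16.929544 + 245.271866 = 262.201410

262.2014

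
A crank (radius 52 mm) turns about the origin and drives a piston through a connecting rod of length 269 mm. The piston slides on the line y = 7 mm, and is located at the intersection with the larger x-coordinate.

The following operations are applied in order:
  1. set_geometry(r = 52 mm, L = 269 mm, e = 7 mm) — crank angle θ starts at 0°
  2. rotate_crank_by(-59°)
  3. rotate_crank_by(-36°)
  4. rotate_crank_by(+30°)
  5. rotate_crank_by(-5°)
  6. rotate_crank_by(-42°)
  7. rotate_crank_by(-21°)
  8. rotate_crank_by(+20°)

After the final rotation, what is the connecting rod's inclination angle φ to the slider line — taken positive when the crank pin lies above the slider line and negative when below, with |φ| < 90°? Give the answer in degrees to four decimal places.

set_geometry: r = 52 mm, L = 269 mm, e = 7 mm; θ ← 0°
rotate_crank_by(-59°): θ ← 0° -59° = -59°
rotate_crank_by(-36°): θ ← -59° -36° = -95°
rotate_crank_by(+30°): θ ← -95° +30° = -65°
rotate_crank_by(-5°): θ ← -65° -5° = -70°
rotate_crank_by(-42°): θ ← -70° -42° = -112°
rotate_crank_by(-21°): θ ← -112° -21° = -133°
rotate_crank_by(+20°): θ ← -133° +20° = -113°
crank pin P = (r cos θ, r sin θ) = (-20.318019, -47.866252)
h = r sin θ − e = -47.866252 − 7 = -54.866252
sin φ = h / L = -54.866252 / 269 = -0.20396376
φ = arcsin(-0.20396376) = -11.768845°

-11.7688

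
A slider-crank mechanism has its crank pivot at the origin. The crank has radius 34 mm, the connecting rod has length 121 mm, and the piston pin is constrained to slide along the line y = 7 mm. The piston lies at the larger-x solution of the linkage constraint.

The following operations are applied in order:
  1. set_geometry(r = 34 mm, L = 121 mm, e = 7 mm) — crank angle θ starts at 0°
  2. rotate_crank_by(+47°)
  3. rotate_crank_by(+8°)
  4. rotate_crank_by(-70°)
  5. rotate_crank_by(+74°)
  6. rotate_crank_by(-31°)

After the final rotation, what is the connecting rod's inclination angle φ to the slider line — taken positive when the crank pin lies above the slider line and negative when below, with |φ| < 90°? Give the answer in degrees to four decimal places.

4.2476

set_geometry: r = 34 mm, L = 121 mm, e = 7 mm; θ ← 0°
rotate_crank_by(+47°): θ ← 0° +47° = 47°
rotate_crank_by(+8°): θ ← 47° +8° = 55°
rotate_crank_by(-70°): θ ← 55° -70° = -15°
rotate_crank_by(+74°): θ ← -15° +74° = 59°
rotate_crank_by(-31°): θ ← 59° -31° = 28°
crank pin P = (r cos θ, r sin θ) = (30.020218, 15.962033)
h = r sin θ − e = 15.962033 − 7 = 8.962033
sin φ = h / L = 8.962033 / 121 = 0.07406639
φ = arcsin(0.07406639) = 4.247581°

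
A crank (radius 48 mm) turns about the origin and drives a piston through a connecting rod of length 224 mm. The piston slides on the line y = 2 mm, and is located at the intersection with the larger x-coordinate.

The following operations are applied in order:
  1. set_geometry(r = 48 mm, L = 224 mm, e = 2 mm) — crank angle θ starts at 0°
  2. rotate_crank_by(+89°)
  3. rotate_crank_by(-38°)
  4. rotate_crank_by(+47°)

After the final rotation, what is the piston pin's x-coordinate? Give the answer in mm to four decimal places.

set_geometry: r = 48 mm, L = 224 mm, e = 2 mm; θ ← 0°
rotate_crank_by(+89°): θ ← 0° +89° = 89°
rotate_crank_by(-38°): θ ← 89° -38° = 51°
rotate_crank_by(+47°): θ ← 51° +47° = 98°
crank pin P = (r cos θ, r sin θ) = (-6.680309, 47.532867)
h = r sin θ − e = 47.532867 − 2 = 45.532867
x = r cos θ + √(L² − h²) = -6.680309 + √(50176.0 − 2073.2420) = -6.680309 + 219.323410 = 212.643101

212.6431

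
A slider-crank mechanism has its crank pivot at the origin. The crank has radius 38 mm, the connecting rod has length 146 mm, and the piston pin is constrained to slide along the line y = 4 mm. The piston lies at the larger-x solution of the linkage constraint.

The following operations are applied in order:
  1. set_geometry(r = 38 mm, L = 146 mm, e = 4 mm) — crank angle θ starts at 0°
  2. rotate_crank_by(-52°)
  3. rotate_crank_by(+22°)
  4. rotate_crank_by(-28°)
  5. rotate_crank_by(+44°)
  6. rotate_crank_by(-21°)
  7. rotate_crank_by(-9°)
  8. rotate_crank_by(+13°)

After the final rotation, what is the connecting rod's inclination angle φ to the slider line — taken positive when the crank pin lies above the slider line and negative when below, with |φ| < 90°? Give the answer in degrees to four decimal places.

set_geometry: r = 38 mm, L = 146 mm, e = 4 mm; θ ← 0°
rotate_crank_by(-52°): θ ← 0° -52° = -52°
rotate_crank_by(+22°): θ ← -52° +22° = -30°
rotate_crank_by(-28°): θ ← -30° -28° = -58°
rotate_crank_by(+44°): θ ← -58° +44° = -14°
rotate_crank_by(-21°): θ ← -14° -21° = -35°
rotate_crank_by(-9°): θ ← -35° -9° = -44°
rotate_crank_by(+13°): θ ← -44° +13° = -31°
crank pin P = (r cos θ, r sin θ) = (32.572357, -19.571447)
h = r sin θ − e = -19.571447 − 4 = -23.571447
sin φ = h / L = -23.571447 / 146 = -0.16144827
φ = arcsin(-0.16144827) = -9.290969°

-9.2910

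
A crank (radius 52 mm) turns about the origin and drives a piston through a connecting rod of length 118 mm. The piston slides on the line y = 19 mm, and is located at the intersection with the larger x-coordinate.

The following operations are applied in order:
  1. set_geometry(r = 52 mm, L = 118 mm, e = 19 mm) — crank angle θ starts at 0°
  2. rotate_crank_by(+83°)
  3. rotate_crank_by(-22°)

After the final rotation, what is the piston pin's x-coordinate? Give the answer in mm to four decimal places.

140.2005

set_geometry: r = 52 mm, L = 118 mm, e = 19 mm; θ ← 0°
rotate_crank_by(+83°): θ ← 0° +83° = 83°
rotate_crank_by(-22°): θ ← 83° -22° = 61°
crank pin P = (r cos θ, r sin θ) = (25.210100, 45.480225)
h = r sin θ − e = 45.480225 − 19 = 26.480225
x = r cos θ + √(L² − h²) = 25.210100 + √(13924.0 − 701.2023) = 25.210100 + 114.990424 = 140.200525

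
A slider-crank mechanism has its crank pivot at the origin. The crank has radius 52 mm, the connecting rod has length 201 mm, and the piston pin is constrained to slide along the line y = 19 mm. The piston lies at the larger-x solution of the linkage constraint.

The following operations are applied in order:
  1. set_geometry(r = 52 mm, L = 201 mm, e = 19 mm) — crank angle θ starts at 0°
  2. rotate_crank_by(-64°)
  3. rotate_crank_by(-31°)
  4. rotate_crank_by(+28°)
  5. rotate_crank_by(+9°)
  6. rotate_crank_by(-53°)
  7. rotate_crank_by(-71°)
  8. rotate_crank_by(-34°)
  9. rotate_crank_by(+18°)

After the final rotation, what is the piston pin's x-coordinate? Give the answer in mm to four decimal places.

151.5237

set_geometry: r = 52 mm, L = 201 mm, e = 19 mm; θ ← 0°
rotate_crank_by(-64°): θ ← 0° -64° = -64°
rotate_crank_by(-31°): θ ← -64° -31° = -95°
rotate_crank_by(+28°): θ ← -95° +28° = -67°
rotate_crank_by(+9°): θ ← -67° +9° = -58°
rotate_crank_by(-53°): θ ← -58° -53° = -111°
rotate_crank_by(-71°): θ ← -111° -71° = -182°
rotate_crank_by(-34°): θ ← -182° -34° = -216°
rotate_crank_by(+18°): θ ← -216° +18° = -198°
crank pin P = (r cos θ, r sin θ) = (-49.454939, 16.068884)
h = r sin θ − e = 16.068884 − 19 = -2.931116
x = r cos θ + √(L² − h²) = -49.454939 + √(40401.0 − 8.5914) = -49.454939 + 200.978627 = 151.523688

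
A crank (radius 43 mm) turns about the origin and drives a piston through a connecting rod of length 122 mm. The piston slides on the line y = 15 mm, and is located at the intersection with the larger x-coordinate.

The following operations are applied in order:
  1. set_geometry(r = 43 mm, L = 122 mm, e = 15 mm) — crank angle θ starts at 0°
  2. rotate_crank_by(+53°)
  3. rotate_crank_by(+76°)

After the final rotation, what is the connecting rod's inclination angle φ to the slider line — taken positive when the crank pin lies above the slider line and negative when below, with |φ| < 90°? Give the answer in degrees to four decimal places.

set_geometry: r = 43 mm, L = 122 mm, e = 15 mm; θ ← 0°
rotate_crank_by(+53°): θ ← 0° +53° = 53°
rotate_crank_by(+76°): θ ← 53° +76° = 129°
crank pin P = (r cos θ, r sin θ) = (-27.060777, 33.417276)
h = r sin θ − e = 33.417276 − 15 = 18.417276
sin φ = h / L = 18.417276 / 122 = 0.15096128
φ = arcsin(0.15096128) = 8.682638°

8.6826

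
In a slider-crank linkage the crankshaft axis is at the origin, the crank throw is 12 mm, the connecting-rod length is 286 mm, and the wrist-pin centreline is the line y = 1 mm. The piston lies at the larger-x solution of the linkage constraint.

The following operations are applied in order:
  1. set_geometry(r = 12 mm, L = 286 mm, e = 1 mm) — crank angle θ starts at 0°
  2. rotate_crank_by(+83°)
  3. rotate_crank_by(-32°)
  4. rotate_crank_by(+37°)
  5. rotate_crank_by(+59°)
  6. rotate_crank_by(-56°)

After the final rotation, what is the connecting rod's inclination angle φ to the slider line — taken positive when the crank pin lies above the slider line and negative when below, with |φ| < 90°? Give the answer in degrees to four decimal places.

set_geometry: r = 12 mm, L = 286 mm, e = 1 mm; θ ← 0°
rotate_crank_by(+83°): θ ← 0° +83° = 83°
rotate_crank_by(-32°): θ ← 83° -32° = 51°
rotate_crank_by(+37°): θ ← 51° +37° = 88°
rotate_crank_by(+59°): θ ← 88° +59° = 147°
rotate_crank_by(-56°): θ ← 147° -56° = 91°
crank pin P = (r cos θ, r sin θ) = (-0.209429, 11.998172)
h = r sin θ − e = 11.998172 − 1 = 10.998172
sin φ = h / L = 10.998172 / 286 = 0.03845515
φ = arcsin(0.03845515) = 2.203861°

2.2039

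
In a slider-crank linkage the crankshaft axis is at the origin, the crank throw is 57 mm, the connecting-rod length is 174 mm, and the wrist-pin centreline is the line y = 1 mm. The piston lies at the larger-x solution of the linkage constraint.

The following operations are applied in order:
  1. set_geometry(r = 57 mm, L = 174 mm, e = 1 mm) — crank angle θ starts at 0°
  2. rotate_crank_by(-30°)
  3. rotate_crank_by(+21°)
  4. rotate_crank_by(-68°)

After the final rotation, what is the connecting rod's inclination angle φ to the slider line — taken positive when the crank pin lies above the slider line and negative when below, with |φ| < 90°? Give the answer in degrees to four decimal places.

-18.9618

set_geometry: r = 57 mm, L = 174 mm, e = 1 mm; θ ← 0°
rotate_crank_by(-30°): θ ← 0° -30° = -30°
rotate_crank_by(+21°): θ ← -30° +21° = -9°
rotate_crank_by(-68°): θ ← -9° -68° = -77°
crank pin P = (r cos θ, r sin θ) = (12.822210, -55.539094)
h = r sin θ − e = -55.539094 − 1 = -56.539094
sin φ = h / L = -56.539094 / 174 = -0.32493732
φ = arcsin(-0.32493732) = -18.961778°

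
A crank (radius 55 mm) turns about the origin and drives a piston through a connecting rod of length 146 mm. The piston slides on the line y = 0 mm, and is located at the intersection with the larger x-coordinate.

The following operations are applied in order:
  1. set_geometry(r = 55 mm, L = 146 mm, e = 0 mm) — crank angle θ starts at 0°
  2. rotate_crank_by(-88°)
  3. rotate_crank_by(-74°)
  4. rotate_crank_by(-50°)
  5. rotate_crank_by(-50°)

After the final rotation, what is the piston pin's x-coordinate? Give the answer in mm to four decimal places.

127.8061

set_geometry: r = 55 mm, L = 146 mm, e = 0 mm; θ ← 0°
rotate_crank_by(-88°): θ ← 0° -88° = -88°
rotate_crank_by(-74°): θ ← -88° -74° = -162°
rotate_crank_by(-50°): θ ← -162° -50° = -212°
rotate_crank_by(-50°): θ ← -212° -50° = -262°
crank pin P = (r cos θ, r sin θ) = (-7.654521, 54.464744)
h = r sin θ − e = 54.464744 − 0 = 54.464744
x = r cos θ + √(L² − h²) = -7.654521 + √(21316.0 − 2966.4083) = -7.654521 + 135.460665 = 127.806144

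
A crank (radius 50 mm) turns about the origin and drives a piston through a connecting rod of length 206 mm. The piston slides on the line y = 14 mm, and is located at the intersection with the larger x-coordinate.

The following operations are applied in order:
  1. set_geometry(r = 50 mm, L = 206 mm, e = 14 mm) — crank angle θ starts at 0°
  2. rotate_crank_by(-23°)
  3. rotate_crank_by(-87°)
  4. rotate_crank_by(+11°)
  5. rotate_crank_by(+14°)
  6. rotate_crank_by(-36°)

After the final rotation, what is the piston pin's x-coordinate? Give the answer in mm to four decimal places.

set_geometry: r = 50 mm, L = 206 mm, e = 14 mm; θ ← 0°
rotate_crank_by(-23°): θ ← 0° -23° = -23°
rotate_crank_by(-87°): θ ← -23° -87° = -110°
rotate_crank_by(+11°): θ ← -110° +11° = -99°
rotate_crank_by(+14°): θ ← -99° +14° = -85°
rotate_crank_by(-36°): θ ← -85° -36° = -121°
crank pin P = (r cos θ, r sin θ) = (-25.751904, -42.858365)
h = r sin θ − e = -42.858365 − 14 = -56.858365
x = r cos θ + √(L² − h²) = -25.751904 + √(42436.0 − 3232.8737) = -25.751904 + 197.997794 = 172.245890

172.2459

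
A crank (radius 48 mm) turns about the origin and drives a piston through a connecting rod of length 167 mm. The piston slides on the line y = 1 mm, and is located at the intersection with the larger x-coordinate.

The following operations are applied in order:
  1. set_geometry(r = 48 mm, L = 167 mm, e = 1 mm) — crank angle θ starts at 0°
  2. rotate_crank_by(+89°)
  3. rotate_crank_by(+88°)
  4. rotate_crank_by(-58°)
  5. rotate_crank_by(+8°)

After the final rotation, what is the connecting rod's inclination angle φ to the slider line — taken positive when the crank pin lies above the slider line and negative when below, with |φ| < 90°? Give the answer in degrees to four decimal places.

12.9182

set_geometry: r = 48 mm, L = 167 mm, e = 1 mm; θ ← 0°
rotate_crank_by(+89°): θ ← 0° +89° = 89°
rotate_crank_by(+88°): θ ← 89° +88° = 177°
rotate_crank_by(-58°): θ ← 177° -58° = 119°
rotate_crank_by(+8°): θ ← 119° +8° = 127°
crank pin P = (r cos θ, r sin θ) = (-28.887121, 38.334504)
h = r sin θ − e = 38.334504 − 1 = 37.334504
sin φ = h / L = 37.334504 / 167 = 0.22355991
φ = arcsin(0.22355991) = 12.918210°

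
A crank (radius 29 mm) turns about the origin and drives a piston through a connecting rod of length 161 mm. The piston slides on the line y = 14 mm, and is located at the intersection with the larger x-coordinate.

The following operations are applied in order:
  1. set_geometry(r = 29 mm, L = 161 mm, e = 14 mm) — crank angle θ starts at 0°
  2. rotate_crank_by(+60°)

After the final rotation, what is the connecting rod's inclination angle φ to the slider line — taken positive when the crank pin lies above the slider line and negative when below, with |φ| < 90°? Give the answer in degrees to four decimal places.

set_geometry: r = 29 mm, L = 161 mm, e = 14 mm; θ ← 0°
rotate_crank_by(+60°): θ ← 0° +60° = 60°
crank pin P = (r cos θ, r sin θ) = (14.500000, 25.114737)
h = r sin θ − e = 25.114737 − 14 = 11.114737
sin φ = h / L = 11.114737 / 161 = 0.06903563
φ = arcsin(0.06903563) = 3.958599°

3.9586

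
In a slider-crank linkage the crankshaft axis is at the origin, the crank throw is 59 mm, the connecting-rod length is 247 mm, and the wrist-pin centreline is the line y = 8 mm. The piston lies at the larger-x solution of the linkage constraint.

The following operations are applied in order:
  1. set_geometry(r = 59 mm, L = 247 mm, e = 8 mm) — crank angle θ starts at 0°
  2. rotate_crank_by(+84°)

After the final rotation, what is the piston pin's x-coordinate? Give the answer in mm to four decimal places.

247.9126

set_geometry: r = 59 mm, L = 247 mm, e = 8 mm; θ ← 0°
rotate_crank_by(+84°): θ ← 0° +84° = 84°
crank pin P = (r cos θ, r sin θ) = (6.167179, 58.676792)
h = r sin θ − e = 58.676792 − 8 = 50.676792
x = r cos θ + √(L² − h²) = 6.167179 + √(61009.0 − 2568.1372) = 6.167179 + 241.745450 = 247.912630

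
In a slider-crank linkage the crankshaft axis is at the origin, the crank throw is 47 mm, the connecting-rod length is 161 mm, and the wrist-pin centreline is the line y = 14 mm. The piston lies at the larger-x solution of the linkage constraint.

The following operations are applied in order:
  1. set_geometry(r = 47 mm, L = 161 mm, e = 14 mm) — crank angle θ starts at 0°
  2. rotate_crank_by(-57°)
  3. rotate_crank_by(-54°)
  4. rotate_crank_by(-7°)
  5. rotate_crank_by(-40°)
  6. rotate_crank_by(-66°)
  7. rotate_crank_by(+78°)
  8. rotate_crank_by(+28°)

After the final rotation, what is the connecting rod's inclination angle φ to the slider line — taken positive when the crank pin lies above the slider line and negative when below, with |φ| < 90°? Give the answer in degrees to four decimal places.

-20.1642

set_geometry: r = 47 mm, L = 161 mm, e = 14 mm; θ ← 0°
rotate_crank_by(-57°): θ ← 0° -57° = -57°
rotate_crank_by(-54°): θ ← -57° -54° = -111°
rotate_crank_by(-7°): θ ← -111° -7° = -118°
rotate_crank_by(-40°): θ ← -118° -40° = -158°
rotate_crank_by(-66°): θ ← -158° -66° = -224°
rotate_crank_by(+78°): θ ← -224° +78° = -146°
rotate_crank_by(+28°): θ ← -146° +28° = -118°
crank pin P = (r cos θ, r sin θ) = (-22.065163, -41.498537)
h = r sin θ − e = -41.498537 − 14 = -55.498537
sin φ = h / L = -55.498537 / 161 = -0.34471141
φ = arcsin(-0.34471141) = -20.164180°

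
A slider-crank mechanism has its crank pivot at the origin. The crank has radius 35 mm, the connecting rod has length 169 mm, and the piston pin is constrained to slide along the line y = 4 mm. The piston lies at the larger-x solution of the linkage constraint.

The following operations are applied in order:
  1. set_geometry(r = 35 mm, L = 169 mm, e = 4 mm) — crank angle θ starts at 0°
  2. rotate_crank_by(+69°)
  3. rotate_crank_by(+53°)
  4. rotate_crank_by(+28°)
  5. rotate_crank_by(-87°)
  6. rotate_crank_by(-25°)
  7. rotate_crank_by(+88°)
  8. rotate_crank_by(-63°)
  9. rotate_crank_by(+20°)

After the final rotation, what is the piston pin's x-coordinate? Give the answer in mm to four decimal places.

170.4464

set_geometry: r = 35 mm, L = 169 mm, e = 4 mm; θ ← 0°
rotate_crank_by(+69°): θ ← 0° +69° = 69°
rotate_crank_by(+53°): θ ← 69° +53° = 122°
rotate_crank_by(+28°): θ ← 122° +28° = 150°
rotate_crank_by(-87°): θ ← 150° -87° = 63°
rotate_crank_by(-25°): θ ← 63° -25° = 38°
rotate_crank_by(+88°): θ ← 38° +88° = 126°
rotate_crank_by(-63°): θ ← 126° -63° = 63°
rotate_crank_by(+20°): θ ← 63° +20° = 83°
crank pin P = (r cos θ, r sin θ) = (4.265427, 34.739115)
h = r sin θ − e = 34.739115 − 4 = 30.739115
x = r cos θ + √(L² − h²) = 4.265427 + √(28561.0 − 944.8932) = 4.265427 + 166.180946 = 170.446373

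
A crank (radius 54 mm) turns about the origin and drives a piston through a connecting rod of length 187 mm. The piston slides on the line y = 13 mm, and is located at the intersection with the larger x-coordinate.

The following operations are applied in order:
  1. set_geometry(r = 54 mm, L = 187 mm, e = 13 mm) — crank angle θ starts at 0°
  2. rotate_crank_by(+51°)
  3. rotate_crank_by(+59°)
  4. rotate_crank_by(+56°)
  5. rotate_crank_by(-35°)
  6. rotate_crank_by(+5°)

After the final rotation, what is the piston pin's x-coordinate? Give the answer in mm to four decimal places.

146.5422

set_geometry: r = 54 mm, L = 187 mm, e = 13 mm; θ ← 0°
rotate_crank_by(+51°): θ ← 0° +51° = 51°
rotate_crank_by(+59°): θ ← 51° +59° = 110°
rotate_crank_by(+56°): θ ← 110° +56° = 166°
rotate_crank_by(-35°): θ ← 166° -35° = 131°
rotate_crank_by(+5°): θ ← 131° +5° = 136°
crank pin P = (r cos θ, r sin θ) = (-38.844349, 37.511552)
h = r sin θ − e = 37.511552 − 13 = 24.511552
x = r cos θ + √(L² − h²) = -38.844349 + √(34969.0 − 600.8162) = -38.844349 + 185.386579 = 146.542230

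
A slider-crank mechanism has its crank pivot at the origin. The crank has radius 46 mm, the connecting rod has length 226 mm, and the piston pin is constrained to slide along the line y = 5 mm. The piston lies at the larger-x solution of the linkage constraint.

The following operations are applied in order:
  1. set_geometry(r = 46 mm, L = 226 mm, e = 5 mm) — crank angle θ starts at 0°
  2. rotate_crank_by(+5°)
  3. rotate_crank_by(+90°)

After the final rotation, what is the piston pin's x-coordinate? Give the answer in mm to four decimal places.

218.2729

set_geometry: r = 46 mm, L = 226 mm, e = 5 mm; θ ← 0°
rotate_crank_by(+5°): θ ← 0° +5° = 5°
rotate_crank_by(+90°): θ ← 5° +90° = 95°
crank pin P = (r cos θ, r sin θ) = (-4.009164, 45.824956)
h = r sin θ − e = 45.824956 − 5 = 40.824956
x = r cos θ + √(L² − h²) = -4.009164 + √(51076.0 − 1666.6770) = -4.009164 + 222.282080 = 218.272916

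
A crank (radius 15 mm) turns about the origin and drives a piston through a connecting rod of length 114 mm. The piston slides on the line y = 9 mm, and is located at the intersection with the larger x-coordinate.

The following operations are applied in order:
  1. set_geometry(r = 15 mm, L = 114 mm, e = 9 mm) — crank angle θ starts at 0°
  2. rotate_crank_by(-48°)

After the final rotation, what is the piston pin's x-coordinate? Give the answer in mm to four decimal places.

122.2425

set_geometry: r = 15 mm, L = 114 mm, e = 9 mm; θ ← 0°
rotate_crank_by(-48°): θ ← 0° -48° = -48°
crank pin P = (r cos θ, r sin θ) = (10.036959, -11.147172)
h = r sin θ − e = -11.147172 − 9 = -20.147172
x = r cos θ + √(L² − h²) = 10.036959 + √(12996.0 − 405.9086) = 10.036959 + 112.205577 = 122.242536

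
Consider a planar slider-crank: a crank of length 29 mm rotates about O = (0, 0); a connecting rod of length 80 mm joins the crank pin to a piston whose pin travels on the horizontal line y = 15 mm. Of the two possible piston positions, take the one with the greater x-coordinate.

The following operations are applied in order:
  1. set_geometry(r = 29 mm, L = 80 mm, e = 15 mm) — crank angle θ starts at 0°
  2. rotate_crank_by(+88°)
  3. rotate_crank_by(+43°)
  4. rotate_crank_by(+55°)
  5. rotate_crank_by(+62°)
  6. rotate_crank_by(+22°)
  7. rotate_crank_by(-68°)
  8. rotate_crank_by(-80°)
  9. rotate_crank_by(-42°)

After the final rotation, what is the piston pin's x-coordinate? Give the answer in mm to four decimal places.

set_geometry: r = 29 mm, L = 80 mm, e = 15 mm; θ ← 0°
rotate_crank_by(+88°): θ ← 0° +88° = 88°
rotate_crank_by(+43°): θ ← 88° +43° = 131°
rotate_crank_by(+55°): θ ← 131° +55° = 186°
rotate_crank_by(+62°): θ ← 186° +62° = 248°
rotate_crank_by(+22°): θ ← 248° +22° = 270°
rotate_crank_by(-68°): θ ← 270° -68° = 202°
rotate_crank_by(-80°): θ ← 202° -80° = 122°
rotate_crank_by(-42°): θ ← 122° -42° = 80°
crank pin P = (r cos θ, r sin θ) = (5.035797, 28.559425)
h = r sin θ − e = 28.559425 − 15 = 13.559425
x = r cos θ + √(L² − h²) = 5.035797 + √(6400.0 − 183.8580) = 5.035797 + 78.842514 = 83.878311

83.8783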